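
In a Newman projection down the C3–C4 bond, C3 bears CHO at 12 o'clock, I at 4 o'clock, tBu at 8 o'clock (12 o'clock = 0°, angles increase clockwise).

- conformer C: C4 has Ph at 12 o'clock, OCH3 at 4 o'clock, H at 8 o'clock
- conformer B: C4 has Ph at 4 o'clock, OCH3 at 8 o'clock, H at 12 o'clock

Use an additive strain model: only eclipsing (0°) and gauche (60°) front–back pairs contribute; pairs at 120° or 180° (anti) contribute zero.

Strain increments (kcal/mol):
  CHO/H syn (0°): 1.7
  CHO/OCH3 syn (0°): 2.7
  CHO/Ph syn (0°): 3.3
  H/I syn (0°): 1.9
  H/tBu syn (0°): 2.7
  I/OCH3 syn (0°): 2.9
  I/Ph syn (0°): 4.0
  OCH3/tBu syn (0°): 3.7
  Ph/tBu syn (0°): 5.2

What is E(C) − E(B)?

-0.5 kcal/mol

C (eclipsed): CHO(0°)/Ph(0°) eclipsed 3.3; I(120°)/OCH3(120°) eclipsed 2.9; tBu(240°)/H(240°) eclipsed 2.7 → 8.9 kcal/mol.
B (eclipsed): CHO(0°)/H(0°) eclipsed 1.7; I(120°)/Ph(120°) eclipsed 4.0; tBu(240°)/OCH3(240°) eclipsed 3.7 → 9.4 kcal/mol.
E(C) − E(B) = 8.9 − 9.4 = -0.5 kcal/mol.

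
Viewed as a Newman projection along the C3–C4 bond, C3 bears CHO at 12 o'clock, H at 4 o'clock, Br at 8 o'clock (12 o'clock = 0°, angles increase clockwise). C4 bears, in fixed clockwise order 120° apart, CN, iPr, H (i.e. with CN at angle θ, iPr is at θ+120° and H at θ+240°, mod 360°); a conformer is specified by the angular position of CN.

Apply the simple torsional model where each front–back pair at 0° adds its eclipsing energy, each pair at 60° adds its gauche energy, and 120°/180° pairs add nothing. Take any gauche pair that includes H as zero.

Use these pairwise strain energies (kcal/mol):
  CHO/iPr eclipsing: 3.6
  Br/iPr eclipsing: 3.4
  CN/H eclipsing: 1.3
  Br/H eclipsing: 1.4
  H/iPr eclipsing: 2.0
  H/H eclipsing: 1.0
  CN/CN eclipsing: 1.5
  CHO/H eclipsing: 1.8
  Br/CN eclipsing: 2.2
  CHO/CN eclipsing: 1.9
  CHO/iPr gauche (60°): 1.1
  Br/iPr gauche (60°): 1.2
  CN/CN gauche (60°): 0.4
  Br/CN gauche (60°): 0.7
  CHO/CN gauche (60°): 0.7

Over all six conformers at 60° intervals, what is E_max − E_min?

CN at 0° (eclipsed): CHO(0°)/CN(0°) eclipsed 1.9; H(120°)/iPr(120°) eclipsed 2.0; Br(240°)/H(240°) eclipsed 1.4 → 5.3 kcal/mol.
CN at 60° (staggered): CHO(0°)/CN(60°) gauche 0.7; Br(240°)/iPr(180°) gauche 1.2 → 1.9 kcal/mol.
CN at 120° (eclipsed): CHO(0°)/H(0°) eclipsed 1.8; H(120°)/CN(120°) eclipsed 1.3; Br(240°)/iPr(240°) eclipsed 3.4 → 6.5 kcal/mol.
CN at 180° (staggered): CHO(0°)/iPr(300°) gauche 1.1; Br(240°)/CN(180°) gauche 0.7; Br(240°)/iPr(300°) gauche 1.2 → 3.0 kcal/mol.
CN at 240° (eclipsed): CHO(0°)/iPr(0°) eclipsed 3.6; H(120°)/H(120°) eclipsed 1.0; Br(240°)/CN(240°) eclipsed 2.2 → 6.8 kcal/mol.
CN at 300° (staggered): CHO(0°)/CN(300°) gauche 0.7; CHO(0°)/iPr(60°) gauche 1.1; Br(240°)/CN(300°) gauche 0.7 → 2.5 kcal/mol.
Max at 240° (6.8 kcal/mol), min at 60° (1.9 kcal/mol); barrier = 4.9 kcal/mol.

4.9 kcal/mol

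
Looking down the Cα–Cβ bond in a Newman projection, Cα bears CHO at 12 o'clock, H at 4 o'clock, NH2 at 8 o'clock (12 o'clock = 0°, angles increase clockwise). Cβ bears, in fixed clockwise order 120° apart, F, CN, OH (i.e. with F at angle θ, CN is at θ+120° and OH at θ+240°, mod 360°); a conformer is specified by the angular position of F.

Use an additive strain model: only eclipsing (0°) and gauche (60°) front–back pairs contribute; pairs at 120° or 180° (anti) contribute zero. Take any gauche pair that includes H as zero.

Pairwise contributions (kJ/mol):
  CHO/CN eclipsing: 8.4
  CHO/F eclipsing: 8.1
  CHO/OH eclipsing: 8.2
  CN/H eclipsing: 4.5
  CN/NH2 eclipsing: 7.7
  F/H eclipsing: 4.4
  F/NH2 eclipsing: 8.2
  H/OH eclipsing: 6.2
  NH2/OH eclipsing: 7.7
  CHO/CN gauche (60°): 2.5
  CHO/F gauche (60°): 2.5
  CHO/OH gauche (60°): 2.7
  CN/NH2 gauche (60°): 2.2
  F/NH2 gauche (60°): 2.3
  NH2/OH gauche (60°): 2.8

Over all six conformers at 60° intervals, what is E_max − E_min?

F at 0° (eclipsed): CHO(0°)/F(0°) eclipsed 8.1; H(120°)/CN(120°) eclipsed 4.5; NH2(240°)/OH(240°) eclipsed 7.7 → 20.3 kJ/mol.
F at 60° (staggered): CHO(0°)/F(60°) gauche 2.5; CHO(0°)/OH(300°) gauche 2.7; NH2(240°)/CN(180°) gauche 2.2; NH2(240°)/OH(300°) gauche 2.8 → 10.2 kJ/mol.
F at 120° (eclipsed): CHO(0°)/OH(0°) eclipsed 8.2; H(120°)/F(120°) eclipsed 4.4; NH2(240°)/CN(240°) eclipsed 7.7 → 20.3 kJ/mol.
F at 180° (staggered): CHO(0°)/CN(300°) gauche 2.5; CHO(0°)/OH(60°) gauche 2.7; NH2(240°)/F(180°) gauche 2.3; NH2(240°)/CN(300°) gauche 2.2 → 9.7 kJ/mol.
F at 240° (eclipsed): CHO(0°)/CN(0°) eclipsed 8.4; H(120°)/OH(120°) eclipsed 6.2; NH2(240°)/F(240°) eclipsed 8.2 → 22.8 kJ/mol.
F at 300° (staggered): CHO(0°)/F(300°) gauche 2.5; CHO(0°)/CN(60°) gauche 2.5; NH2(240°)/F(300°) gauche 2.3; NH2(240°)/OH(180°) gauche 2.8 → 10.1 kJ/mol.
Max at 240° (22.8 kJ/mol), min at 180° (9.7 kJ/mol); barrier = 13.1 kJ/mol.

13.1 kJ/mol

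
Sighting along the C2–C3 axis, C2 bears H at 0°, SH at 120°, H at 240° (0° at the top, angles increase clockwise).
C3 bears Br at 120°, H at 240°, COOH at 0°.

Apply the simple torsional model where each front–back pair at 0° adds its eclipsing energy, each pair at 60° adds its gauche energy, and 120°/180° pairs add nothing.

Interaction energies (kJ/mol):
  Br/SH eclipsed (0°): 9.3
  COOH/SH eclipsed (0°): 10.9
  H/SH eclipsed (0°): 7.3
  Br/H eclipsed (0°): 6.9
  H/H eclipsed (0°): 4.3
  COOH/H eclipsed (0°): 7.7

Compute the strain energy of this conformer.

21.3 kJ/mol

This conformer (eclipsed): H(0°)/COOH(0°) eclipsed 7.7; SH(120°)/Br(120°) eclipsed 9.3; H(240°)/H(240°) eclipsed 4.3 → 21.3 kJ/mol.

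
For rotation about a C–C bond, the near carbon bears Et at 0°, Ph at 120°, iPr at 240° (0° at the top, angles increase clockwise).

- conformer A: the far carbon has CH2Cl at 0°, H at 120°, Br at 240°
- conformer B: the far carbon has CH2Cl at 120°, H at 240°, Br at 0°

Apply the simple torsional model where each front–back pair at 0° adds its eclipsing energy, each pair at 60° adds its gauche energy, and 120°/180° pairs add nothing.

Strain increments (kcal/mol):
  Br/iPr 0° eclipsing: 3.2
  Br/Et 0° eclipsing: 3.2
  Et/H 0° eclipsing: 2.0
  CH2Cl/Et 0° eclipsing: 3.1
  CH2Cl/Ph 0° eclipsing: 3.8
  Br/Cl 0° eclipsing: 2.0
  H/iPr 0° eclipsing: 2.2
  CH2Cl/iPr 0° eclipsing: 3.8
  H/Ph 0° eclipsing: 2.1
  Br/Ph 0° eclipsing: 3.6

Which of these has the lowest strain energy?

A (eclipsed): Et(0°)/CH2Cl(0°) eclipsed 3.1; Ph(120°)/H(120°) eclipsed 2.1; iPr(240°)/Br(240°) eclipsed 3.2 → 8.4 kcal/mol.
B (eclipsed): Et(0°)/Br(0°) eclipsed 3.2; Ph(120°)/CH2Cl(120°) eclipsed 3.8; iPr(240°)/H(240°) eclipsed 2.2 → 9.2 kcal/mol.
A has the lowest total (8.4 kcal/mol).

A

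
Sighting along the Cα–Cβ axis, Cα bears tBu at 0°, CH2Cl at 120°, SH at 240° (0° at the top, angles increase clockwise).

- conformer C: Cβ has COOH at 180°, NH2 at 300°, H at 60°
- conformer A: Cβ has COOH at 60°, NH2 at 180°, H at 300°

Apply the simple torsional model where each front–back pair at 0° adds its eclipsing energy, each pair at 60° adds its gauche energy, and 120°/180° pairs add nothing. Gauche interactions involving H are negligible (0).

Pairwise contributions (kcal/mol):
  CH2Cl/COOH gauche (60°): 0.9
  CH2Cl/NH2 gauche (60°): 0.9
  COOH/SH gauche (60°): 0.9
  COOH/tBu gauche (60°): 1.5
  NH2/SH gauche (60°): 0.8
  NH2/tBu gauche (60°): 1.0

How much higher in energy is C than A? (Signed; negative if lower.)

-0.5 kcal/mol

C (staggered): tBu–NH2 gauche, CH2Cl–COOH gauche, SH–COOH gauche, SH–NH2 gauche; 1.0 + 0.9 + 0.9 + 0.8 = 3.6 kcal/mol.
A (staggered): tBu–COOH gauche, CH2Cl–COOH gauche, CH2Cl–NH2 gauche, SH–NH2 gauche; 1.5 + 0.9 + 0.9 + 0.8 = 4.1 kcal/mol.
E(C) − E(A) = 3.6 − 4.1 = -0.5 kcal/mol.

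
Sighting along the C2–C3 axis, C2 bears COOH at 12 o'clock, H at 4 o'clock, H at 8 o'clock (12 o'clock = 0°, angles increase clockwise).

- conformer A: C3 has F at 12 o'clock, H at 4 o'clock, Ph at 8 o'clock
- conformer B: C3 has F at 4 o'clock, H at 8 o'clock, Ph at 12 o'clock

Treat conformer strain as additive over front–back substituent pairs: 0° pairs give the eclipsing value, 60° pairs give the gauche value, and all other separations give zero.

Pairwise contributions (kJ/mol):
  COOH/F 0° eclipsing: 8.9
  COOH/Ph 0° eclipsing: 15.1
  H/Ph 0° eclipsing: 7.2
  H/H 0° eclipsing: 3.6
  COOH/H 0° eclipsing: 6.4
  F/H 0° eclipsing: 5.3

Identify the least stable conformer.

B

A (eclipsed): COOH–F eclipsed, H–H eclipsed, H–Ph eclipsed; 8.9 + 3.6 + 7.2 = 19.7 kJ/mol.
B (eclipsed): COOH–Ph eclipsed, H–F eclipsed, H–H eclipsed; 15.1 + 5.3 + 3.6 = 24.0 kJ/mol.
B has the highest total (24.0 kJ/mol).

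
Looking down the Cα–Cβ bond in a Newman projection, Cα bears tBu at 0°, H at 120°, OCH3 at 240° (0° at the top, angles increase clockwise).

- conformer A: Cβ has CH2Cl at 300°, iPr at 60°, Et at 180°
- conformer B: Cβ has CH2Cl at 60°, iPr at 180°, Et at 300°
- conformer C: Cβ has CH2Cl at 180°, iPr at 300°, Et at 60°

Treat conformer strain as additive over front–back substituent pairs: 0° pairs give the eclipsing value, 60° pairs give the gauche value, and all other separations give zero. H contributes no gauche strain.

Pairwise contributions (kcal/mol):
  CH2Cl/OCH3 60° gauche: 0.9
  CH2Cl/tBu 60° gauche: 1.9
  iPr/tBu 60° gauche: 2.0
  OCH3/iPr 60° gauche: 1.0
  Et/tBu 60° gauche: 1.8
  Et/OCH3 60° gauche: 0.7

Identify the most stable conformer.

A (staggered): tBu–CH2Cl gauche, tBu–iPr gauche, OCH3–CH2Cl gauche, OCH3–Et gauche; 1.9 + 2.0 + 0.9 + 0.7 = 5.5 kcal/mol.
B (staggered): tBu–CH2Cl gauche, tBu–Et gauche, OCH3–iPr gauche, OCH3–Et gauche; 1.9 + 1.8 + 1.0 + 0.7 = 5.4 kcal/mol.
C (staggered): tBu–iPr gauche, tBu–Et gauche, OCH3–CH2Cl gauche, OCH3–iPr gauche; 2.0 + 1.8 + 0.9 + 1.0 = 5.7 kcal/mol.
B has the lowest total (5.4 kcal/mol).

B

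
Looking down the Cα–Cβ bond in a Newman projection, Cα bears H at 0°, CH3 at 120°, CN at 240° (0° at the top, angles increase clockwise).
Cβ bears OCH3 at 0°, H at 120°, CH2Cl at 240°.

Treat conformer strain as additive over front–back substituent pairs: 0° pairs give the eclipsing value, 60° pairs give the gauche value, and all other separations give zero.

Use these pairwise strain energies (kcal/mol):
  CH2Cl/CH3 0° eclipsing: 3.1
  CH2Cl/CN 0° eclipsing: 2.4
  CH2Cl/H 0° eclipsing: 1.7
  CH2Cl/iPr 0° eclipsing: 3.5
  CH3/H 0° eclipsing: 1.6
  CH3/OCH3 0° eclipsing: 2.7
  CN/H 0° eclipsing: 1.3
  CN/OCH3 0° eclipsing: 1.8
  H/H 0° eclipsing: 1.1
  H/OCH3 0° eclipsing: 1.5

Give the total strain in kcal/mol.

This conformer (eclipsed): H(0°)/OCH3(0°) eclipsed 1.5; CH3(120°)/H(120°) eclipsed 1.6; CN(240°)/CH2Cl(240°) eclipsed 2.4 → 5.5 kcal/mol.

5.5 kcal/mol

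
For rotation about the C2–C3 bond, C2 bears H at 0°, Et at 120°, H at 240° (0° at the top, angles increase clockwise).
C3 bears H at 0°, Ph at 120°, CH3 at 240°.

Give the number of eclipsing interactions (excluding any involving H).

Non-H eclipsing pairs: Et(120°)/Ph(120°) — 1 interaction.

1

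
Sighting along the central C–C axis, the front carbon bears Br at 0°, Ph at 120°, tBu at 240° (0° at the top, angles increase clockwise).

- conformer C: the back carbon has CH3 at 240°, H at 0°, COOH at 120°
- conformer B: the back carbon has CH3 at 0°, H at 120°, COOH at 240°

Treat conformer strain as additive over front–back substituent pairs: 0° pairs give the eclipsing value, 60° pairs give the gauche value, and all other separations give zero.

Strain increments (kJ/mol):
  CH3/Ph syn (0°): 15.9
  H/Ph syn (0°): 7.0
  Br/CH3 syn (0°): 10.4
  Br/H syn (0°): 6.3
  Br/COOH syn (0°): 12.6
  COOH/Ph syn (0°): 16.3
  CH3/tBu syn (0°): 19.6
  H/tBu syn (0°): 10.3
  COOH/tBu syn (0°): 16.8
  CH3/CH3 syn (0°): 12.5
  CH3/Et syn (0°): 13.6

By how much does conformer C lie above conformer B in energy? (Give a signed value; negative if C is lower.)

+8.0 kJ/mol

C (eclipsed): Br–H eclipsed, Ph–COOH eclipsed, tBu–CH3 eclipsed; 6.3 + 16.3 + 19.6 = 42.2 kJ/mol.
B (eclipsed): Br–CH3 eclipsed, Ph–H eclipsed, tBu–COOH eclipsed; 10.4 + 7.0 + 16.8 = 34.2 kJ/mol.
E(C) − E(B) = 42.2 − 34.2 = +8.0 kJ/mol.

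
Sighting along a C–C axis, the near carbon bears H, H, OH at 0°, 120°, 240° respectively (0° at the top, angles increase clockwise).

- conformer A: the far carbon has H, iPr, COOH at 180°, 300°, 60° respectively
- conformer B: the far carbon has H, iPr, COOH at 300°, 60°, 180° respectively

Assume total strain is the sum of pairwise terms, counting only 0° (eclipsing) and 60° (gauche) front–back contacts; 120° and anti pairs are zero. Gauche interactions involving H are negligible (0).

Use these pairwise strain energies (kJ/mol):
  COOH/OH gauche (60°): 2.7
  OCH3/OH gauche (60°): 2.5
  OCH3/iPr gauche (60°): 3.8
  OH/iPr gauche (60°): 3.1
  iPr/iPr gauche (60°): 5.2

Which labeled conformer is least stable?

A

A (staggered): OH(240°)/iPr(300°) gauche 3.1 → 3.1 kJ/mol.
B (staggered): OH(240°)/COOH(180°) gauche 2.7 → 2.7 kJ/mol.
A has the highest total (3.1 kJ/mol).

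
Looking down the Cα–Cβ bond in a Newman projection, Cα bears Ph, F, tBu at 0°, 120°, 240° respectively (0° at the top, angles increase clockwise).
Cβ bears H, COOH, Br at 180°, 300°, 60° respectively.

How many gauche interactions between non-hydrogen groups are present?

4

Non-H gauche pairs: Ph(0°)/COOH(300°); Ph(0°)/Br(60°); F(120°)/Br(60°); tBu(240°)/COOH(300°) — 4 interactions.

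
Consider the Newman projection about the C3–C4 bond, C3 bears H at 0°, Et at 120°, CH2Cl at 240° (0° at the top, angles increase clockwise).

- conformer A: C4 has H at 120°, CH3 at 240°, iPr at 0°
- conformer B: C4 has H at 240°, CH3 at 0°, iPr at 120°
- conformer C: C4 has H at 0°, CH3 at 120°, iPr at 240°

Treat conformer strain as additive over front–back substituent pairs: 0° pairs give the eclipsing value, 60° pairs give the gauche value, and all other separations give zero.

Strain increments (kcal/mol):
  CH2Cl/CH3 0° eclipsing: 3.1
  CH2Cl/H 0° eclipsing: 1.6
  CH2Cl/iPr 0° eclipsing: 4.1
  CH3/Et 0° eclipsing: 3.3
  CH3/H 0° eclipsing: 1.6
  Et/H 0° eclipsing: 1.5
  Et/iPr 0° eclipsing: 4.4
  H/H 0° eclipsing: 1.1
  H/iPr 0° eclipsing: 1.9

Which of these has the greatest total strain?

C

A (eclipsed): H–iPr eclipsed, Et–H eclipsed, CH2Cl–CH3 eclipsed; 1.9 + 1.5 + 3.1 = 6.5 kcal/mol.
B (eclipsed): H–CH3 eclipsed, Et–iPr eclipsed, CH2Cl–H eclipsed; 1.6 + 4.4 + 1.6 = 7.6 kcal/mol.
C (eclipsed): H–H eclipsed, Et–CH3 eclipsed, CH2Cl–iPr eclipsed; 1.1 + 3.3 + 4.1 = 8.5 kcal/mol.
C has the highest total (8.5 kcal/mol).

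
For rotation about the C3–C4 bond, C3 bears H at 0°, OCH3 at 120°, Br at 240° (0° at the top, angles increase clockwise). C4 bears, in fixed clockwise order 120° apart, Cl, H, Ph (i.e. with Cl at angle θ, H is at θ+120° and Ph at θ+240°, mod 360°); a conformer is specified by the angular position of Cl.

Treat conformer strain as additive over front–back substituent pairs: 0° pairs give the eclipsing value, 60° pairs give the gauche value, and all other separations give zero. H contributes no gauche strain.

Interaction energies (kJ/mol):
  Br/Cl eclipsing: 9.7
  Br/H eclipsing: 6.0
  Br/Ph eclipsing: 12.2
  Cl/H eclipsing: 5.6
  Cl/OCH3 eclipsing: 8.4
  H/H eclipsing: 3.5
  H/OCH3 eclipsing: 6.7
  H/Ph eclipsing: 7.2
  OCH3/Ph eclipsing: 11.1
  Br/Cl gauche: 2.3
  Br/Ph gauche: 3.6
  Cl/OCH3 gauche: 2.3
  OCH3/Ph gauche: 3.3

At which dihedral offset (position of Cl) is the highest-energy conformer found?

Cl at 0° (eclipsed): H(0°)/Cl(0°) eclipsed 5.6; OCH3(120°)/H(120°) eclipsed 6.7; Br(240°)/Ph(240°) eclipsed 12.2 → 24.5 kJ/mol.
Cl at 60° (staggered): OCH3(120°)/Cl(60°) gauche 2.3; Br(240°)/Ph(300°) gauche 3.6 → 5.9 kJ/mol.
Cl at 120° (eclipsed): H(0°)/Ph(0°) eclipsed 7.2; OCH3(120°)/Cl(120°) eclipsed 8.4; Br(240°)/H(240°) eclipsed 6.0 → 21.6 kJ/mol.
Cl at 180° (staggered): OCH3(120°)/Cl(180°) gauche 2.3; OCH3(120°)/Ph(60°) gauche 3.3; Br(240°)/Cl(180°) gauche 2.3 → 7.9 kJ/mol.
Cl at 240° (eclipsed): H(0°)/H(0°) eclipsed 3.5; OCH3(120°)/Ph(120°) eclipsed 11.1; Br(240°)/Cl(240°) eclipsed 9.7 → 24.3 kJ/mol.
Cl at 300° (staggered): OCH3(120°)/Ph(180°) gauche 3.3; Br(240°)/Cl(300°) gauche 2.3; Br(240°)/Ph(180°) gauche 3.6 → 9.2 kJ/mol.
The maximum (24.5 kJ/mol) occurs with Cl at 0°.

0°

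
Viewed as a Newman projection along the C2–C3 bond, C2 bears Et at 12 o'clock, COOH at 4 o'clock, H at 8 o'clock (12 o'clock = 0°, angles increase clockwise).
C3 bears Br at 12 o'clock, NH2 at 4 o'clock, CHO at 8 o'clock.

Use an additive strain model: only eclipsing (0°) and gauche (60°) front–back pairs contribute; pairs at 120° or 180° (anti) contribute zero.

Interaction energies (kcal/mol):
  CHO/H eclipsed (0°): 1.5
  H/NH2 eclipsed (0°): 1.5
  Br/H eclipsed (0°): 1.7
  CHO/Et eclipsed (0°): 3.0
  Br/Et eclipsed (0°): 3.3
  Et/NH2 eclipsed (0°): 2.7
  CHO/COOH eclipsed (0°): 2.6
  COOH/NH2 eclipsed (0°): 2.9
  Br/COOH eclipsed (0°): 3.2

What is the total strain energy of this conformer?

7.7 kcal/mol

This conformer (eclipsed): Et(0°)/Br(0°) eclipsed 3.3; COOH(120°)/NH2(120°) eclipsed 2.9; H(240°)/CHO(240°) eclipsed 1.5 → 7.7 kcal/mol.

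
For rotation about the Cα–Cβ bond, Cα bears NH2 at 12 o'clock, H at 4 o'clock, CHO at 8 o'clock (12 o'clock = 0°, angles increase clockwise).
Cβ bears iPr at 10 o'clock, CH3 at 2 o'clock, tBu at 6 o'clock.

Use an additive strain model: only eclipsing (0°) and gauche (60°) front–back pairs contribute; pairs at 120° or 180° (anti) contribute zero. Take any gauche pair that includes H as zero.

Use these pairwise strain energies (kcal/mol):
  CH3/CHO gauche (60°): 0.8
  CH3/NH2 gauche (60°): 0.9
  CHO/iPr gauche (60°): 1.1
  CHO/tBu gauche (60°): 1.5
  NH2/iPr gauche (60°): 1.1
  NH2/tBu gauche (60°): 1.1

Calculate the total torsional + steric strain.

4.6 kcal/mol

This conformer (staggered): NH2–iPr gauche, NH2–CH3 gauche, CHO–iPr gauche, CHO–tBu gauche; 1.1 + 0.9 + 1.1 + 1.5 = 4.6 kcal/mol.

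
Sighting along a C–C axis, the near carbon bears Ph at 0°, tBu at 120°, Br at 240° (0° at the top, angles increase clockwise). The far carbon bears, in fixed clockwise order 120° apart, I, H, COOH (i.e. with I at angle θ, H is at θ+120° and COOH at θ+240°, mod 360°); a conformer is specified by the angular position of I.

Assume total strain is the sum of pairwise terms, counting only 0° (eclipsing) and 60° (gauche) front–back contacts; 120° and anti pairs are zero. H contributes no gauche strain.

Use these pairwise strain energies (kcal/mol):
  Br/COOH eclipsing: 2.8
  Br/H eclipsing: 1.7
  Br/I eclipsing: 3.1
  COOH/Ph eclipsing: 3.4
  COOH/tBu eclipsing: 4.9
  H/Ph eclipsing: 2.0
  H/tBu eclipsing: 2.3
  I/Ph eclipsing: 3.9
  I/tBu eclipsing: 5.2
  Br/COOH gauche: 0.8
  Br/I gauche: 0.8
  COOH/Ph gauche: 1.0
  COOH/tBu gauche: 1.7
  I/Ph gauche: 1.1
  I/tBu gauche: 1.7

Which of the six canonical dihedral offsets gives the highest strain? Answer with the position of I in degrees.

I at 0° is eclipsed. Ph at 0° is eclipsed with I at 0° (3.9); tBu at 120° is eclipsed with H at 120° (2.3); Br at 240° is eclipsed with COOH at 240° (2.8). Total 9.0 kcal/mol.
I at 60° is staggered. Ph at 0° is gauche with I at 60° (1.1); Ph at 0° is gauche with COOH at 300° (1.0); tBu at 120° is gauche with I at 60° (1.7); Br at 240° is gauche with COOH at 300° (0.8). Total 4.6 kcal/mol.
I at 120° is eclipsed. Ph at 0° is eclipsed with COOH at 0° (3.4); tBu at 120° is eclipsed with I at 120° (5.2); Br at 240° is eclipsed with H at 240° (1.7). Total 10.3 kcal/mol.
I at 180° is staggered. Ph at 0° is gauche with COOH at 60° (1.0); tBu at 120° is gauche with I at 180° (1.7); tBu at 120° is gauche with COOH at 60° (1.7); Br at 240° is gauche with I at 180° (0.8). Total 5.2 kcal/mol.
I at 240° is eclipsed. Ph at 0° is eclipsed with H at 0° (2.0); tBu at 120° is eclipsed with COOH at 120° (4.9); Br at 240° is eclipsed with I at 240° (3.1). Total 10.0 kcal/mol.
I at 300° is staggered. Ph at 0° is gauche with I at 300° (1.1); tBu at 120° is gauche with COOH at 180° (1.7); Br at 240° is gauche with I at 300° (0.8); Br at 240° is gauche with COOH at 180° (0.8). Total 4.4 kcal/mol.
The maximum (10.3 kcal/mol) occurs with I at 120°.

120°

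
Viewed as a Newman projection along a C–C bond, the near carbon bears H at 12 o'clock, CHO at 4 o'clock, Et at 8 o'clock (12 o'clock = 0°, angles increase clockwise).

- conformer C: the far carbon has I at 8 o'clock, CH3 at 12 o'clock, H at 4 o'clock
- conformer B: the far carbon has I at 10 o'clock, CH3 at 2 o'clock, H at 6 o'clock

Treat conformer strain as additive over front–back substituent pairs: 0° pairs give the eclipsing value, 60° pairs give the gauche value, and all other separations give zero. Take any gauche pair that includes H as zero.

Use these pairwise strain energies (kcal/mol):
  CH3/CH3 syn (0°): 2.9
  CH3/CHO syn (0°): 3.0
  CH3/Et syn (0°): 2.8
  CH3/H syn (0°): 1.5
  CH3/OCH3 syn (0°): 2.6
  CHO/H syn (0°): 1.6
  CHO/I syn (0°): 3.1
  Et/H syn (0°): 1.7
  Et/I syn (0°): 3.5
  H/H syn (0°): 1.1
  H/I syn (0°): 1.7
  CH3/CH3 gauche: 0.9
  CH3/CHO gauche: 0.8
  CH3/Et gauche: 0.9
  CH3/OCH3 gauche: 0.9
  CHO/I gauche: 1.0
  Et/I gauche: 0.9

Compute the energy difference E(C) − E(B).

+4.9 kcal/mol

C is eclipsed. H at 0° is eclipsed with CH3 at 0° (1.5); CHO at 120° is eclipsed with H at 120° (1.6); Et at 240° is eclipsed with I at 240° (3.5). Total 6.6 kcal/mol.
B is staggered. CHO at 120° is gauche with CH3 at 60° (0.8); Et at 240° is gauche with I at 300° (0.9). Total 1.7 kcal/mol.
E(C) − E(B) = 6.6 − 1.7 = +4.9 kcal/mol.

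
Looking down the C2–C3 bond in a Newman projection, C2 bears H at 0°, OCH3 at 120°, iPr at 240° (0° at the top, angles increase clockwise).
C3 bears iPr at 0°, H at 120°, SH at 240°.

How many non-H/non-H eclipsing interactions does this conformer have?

1

Non-H eclipsing pairs: iPr(240°)/SH(240°) — 1 interaction.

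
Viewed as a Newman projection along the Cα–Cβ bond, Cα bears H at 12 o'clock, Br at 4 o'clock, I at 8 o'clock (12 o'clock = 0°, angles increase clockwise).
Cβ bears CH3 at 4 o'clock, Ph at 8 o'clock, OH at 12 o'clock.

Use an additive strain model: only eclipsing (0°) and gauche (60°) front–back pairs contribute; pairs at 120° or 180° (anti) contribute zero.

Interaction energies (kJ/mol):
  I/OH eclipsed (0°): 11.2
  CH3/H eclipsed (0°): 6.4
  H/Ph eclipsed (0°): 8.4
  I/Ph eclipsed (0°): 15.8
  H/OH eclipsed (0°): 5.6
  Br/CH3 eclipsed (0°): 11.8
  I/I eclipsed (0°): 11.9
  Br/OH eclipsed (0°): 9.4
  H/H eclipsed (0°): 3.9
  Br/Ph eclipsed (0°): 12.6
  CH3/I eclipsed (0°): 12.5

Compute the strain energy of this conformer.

This conformer (eclipsed): H(0°)/OH(0°) eclipsed 5.6; Br(120°)/CH3(120°) eclipsed 11.8; I(240°)/Ph(240°) eclipsed 15.8 → 33.2 kJ/mol.

33.2 kJ/mol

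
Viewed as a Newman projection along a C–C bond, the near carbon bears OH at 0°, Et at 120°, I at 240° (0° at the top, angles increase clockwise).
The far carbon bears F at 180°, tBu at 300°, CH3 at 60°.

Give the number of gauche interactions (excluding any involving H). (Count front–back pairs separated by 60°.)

Non-H gauche pairs: OH(0°)/tBu(300°); OH(0°)/CH3(60°); Et(120°)/F(180°); Et(120°)/CH3(60°); I(240°)/F(180°); I(240°)/tBu(300°) — 6 interactions.

6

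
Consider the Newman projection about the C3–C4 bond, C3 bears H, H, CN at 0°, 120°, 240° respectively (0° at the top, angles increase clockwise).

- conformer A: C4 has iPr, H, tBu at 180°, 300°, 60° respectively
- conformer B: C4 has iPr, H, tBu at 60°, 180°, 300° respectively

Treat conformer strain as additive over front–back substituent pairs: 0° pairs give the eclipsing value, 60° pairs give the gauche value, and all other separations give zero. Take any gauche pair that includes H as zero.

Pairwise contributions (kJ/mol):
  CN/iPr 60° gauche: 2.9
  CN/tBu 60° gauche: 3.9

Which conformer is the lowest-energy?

A

A (staggered): CN(240°)/iPr(180°) gauche 2.9 → 2.9 kJ/mol.
B (staggered): CN(240°)/tBu(300°) gauche 3.9 → 3.9 kJ/mol.
A has the lowest total (2.9 kJ/mol).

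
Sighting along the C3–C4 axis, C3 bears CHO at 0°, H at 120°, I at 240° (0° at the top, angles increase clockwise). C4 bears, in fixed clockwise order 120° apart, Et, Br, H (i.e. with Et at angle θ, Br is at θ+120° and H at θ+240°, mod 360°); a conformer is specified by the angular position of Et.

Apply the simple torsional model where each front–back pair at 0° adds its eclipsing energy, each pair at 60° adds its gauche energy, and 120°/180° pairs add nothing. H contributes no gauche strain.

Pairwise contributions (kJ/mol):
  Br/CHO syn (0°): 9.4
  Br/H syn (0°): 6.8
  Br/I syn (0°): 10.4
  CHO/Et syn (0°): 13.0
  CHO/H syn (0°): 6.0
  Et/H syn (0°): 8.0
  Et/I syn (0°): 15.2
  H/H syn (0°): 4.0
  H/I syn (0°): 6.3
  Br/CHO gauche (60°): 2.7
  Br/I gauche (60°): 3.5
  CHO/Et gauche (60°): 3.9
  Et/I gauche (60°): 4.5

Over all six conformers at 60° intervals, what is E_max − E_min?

Et at 0° (eclipsed): CHO(0°)/Et(0°) eclipsed 13.0; H(120°)/Br(120°) eclipsed 6.8; I(240°)/H(240°) eclipsed 6.3 → 26.1 kJ/mol.
Et at 60° (staggered): CHO(0°)/Et(60°) gauche 3.9; I(240°)/Br(180°) gauche 3.5 → 7.4 kJ/mol.
Et at 120° (eclipsed): CHO(0°)/H(0°) eclipsed 6.0; H(120°)/Et(120°) eclipsed 8.0; I(240°)/Br(240°) eclipsed 10.4 → 24.4 kJ/mol.
Et at 180° (staggered): CHO(0°)/Br(300°) gauche 2.7; I(240°)/Et(180°) gauche 4.5; I(240°)/Br(300°) gauche 3.5 → 10.7 kJ/mol.
Et at 240° (eclipsed): CHO(0°)/Br(0°) eclipsed 9.4; H(120°)/H(120°) eclipsed 4.0; I(240°)/Et(240°) eclipsed 15.2 → 28.6 kJ/mol.
Et at 300° (staggered): CHO(0°)/Et(300°) gauche 3.9; CHO(0°)/Br(60°) gauche 2.7; I(240°)/Et(300°) gauche 4.5 → 11.1 kJ/mol.
Max at 240° (28.6 kJ/mol), min at 60° (7.4 kJ/mol); barrier = 21.2 kJ/mol.

21.2 kJ/mol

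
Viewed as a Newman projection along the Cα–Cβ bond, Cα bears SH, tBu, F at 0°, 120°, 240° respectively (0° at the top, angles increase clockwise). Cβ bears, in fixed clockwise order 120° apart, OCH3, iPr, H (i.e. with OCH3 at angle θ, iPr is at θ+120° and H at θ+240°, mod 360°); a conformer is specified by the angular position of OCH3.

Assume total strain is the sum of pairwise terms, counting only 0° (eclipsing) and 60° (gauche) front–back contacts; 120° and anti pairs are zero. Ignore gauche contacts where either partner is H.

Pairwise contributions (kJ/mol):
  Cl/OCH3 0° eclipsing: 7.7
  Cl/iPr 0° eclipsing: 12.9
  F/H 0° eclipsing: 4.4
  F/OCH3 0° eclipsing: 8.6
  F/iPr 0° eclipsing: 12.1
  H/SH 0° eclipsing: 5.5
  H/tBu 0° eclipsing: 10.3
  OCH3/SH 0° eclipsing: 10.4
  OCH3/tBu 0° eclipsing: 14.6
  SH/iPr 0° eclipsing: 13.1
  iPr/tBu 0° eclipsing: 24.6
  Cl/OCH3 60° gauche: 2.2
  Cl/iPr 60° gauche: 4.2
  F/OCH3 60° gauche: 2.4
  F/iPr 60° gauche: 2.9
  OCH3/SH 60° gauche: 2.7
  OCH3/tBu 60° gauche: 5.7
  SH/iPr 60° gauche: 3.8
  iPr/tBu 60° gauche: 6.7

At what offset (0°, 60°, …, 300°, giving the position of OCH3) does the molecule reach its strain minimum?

180°

OCH3 at 0° (eclipsed): SH–OCH3 eclipsed, tBu–iPr eclipsed, F–H eclipsed; 10.4 + 24.6 + 4.4 = 39.4 kJ/mol.
OCH3 at 60° (staggered): SH–OCH3 gauche, tBu–OCH3 gauche, tBu–iPr gauche, F–iPr gauche; 2.7 + 5.7 + 6.7 + 2.9 = 18.0 kJ/mol.
OCH3 at 120° (eclipsed): SH–H eclipsed, tBu–OCH3 eclipsed, F–iPr eclipsed; 5.5 + 14.6 + 12.1 = 32.2 kJ/mol.
OCH3 at 180° (staggered): SH–iPr gauche, tBu–OCH3 gauche, F–OCH3 gauche, F–iPr gauche; 3.8 + 5.7 + 2.4 + 2.9 = 14.8 kJ/mol.
OCH3 at 240° (eclipsed): SH–iPr eclipsed, tBu–H eclipsed, F–OCH3 eclipsed; 13.1 + 10.3 + 8.6 = 32.0 kJ/mol.
OCH3 at 300° (staggered): SH–OCH3 gauche, SH–iPr gauche, tBu–iPr gauche, F–OCH3 gauche; 2.7 + 3.8 + 6.7 + 2.4 = 15.6 kJ/mol.
The minimum (14.8 kJ/mol) occurs with OCH3 at 180°.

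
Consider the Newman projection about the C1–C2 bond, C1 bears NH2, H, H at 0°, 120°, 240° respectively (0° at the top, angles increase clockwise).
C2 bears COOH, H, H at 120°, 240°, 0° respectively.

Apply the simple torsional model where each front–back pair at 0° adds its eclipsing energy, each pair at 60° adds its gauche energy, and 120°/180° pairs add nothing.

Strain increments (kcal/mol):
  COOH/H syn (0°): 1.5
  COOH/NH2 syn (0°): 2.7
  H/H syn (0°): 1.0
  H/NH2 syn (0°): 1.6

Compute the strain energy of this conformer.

4.1 kcal/mol

This conformer (eclipsed): NH2–H eclipsed, H–COOH eclipsed, H–H eclipsed; 1.6 + 1.5 + 1.0 = 4.1 kcal/mol.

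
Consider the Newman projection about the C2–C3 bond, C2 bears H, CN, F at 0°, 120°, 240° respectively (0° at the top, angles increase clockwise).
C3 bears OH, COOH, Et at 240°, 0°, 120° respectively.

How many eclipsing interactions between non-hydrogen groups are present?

2

Non-H eclipsing pairs: CN(120°)/Et(120°); F(240°)/OH(240°) — 2 interactions.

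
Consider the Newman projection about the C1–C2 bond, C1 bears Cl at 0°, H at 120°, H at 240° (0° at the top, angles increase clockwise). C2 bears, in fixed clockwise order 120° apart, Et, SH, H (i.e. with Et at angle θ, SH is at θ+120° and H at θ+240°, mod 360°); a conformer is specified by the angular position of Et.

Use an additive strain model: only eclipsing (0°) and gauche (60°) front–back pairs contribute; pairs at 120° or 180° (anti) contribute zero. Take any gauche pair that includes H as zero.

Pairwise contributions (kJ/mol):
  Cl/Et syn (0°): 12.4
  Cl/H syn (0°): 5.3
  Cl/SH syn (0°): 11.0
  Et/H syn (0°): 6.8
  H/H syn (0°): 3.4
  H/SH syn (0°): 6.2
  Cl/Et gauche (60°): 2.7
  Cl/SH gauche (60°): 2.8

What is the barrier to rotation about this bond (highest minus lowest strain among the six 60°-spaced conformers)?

Et at 0° (eclipsed): Cl–Et eclipsed, H–SH eclipsed, H–H eclipsed; 12.4 + 6.2 + 3.4 = 22.0 kJ/mol.
Et at 60° (staggered): Cl–Et gauche; 2.7 = 2.7 kJ/mol.
Et at 120° (eclipsed): Cl–H eclipsed, H–Et eclipsed, H–SH eclipsed; 5.3 + 6.8 + 6.2 = 18.3 kJ/mol.
Et at 180° (staggered): Cl–SH gauche; 2.8 = 2.8 kJ/mol.
Et at 240° (eclipsed): Cl–SH eclipsed, H–H eclipsed, H–Et eclipsed; 11.0 + 3.4 + 6.8 = 21.2 kJ/mol.
Et at 300° (staggered): Cl–Et gauche, Cl–SH gauche; 2.7 + 2.8 = 5.5 kJ/mol.
Max at 0° (22.0 kJ/mol), min at 60° (2.7 kJ/mol); barrier = 19.3 kJ/mol.

19.3 kJ/mol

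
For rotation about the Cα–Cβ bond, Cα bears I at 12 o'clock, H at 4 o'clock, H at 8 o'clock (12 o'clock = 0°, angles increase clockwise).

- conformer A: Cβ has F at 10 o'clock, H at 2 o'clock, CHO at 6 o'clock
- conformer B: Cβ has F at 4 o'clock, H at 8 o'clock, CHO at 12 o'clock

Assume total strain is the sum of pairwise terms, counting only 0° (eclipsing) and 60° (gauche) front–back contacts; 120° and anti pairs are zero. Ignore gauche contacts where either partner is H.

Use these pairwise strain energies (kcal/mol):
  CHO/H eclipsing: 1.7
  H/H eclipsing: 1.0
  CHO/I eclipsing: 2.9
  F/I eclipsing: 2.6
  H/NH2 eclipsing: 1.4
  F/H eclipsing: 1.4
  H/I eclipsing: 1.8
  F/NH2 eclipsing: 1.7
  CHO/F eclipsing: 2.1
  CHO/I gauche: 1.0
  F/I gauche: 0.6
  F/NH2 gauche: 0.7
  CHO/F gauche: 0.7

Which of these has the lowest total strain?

A

A (staggered): I(0°)/F(300°) gauche 0.6 → 0.6 kcal/mol.
B (eclipsed): I(0°)/CHO(0°) eclipsed 2.9; H(120°)/F(120°) eclipsed 1.4; H(240°)/H(240°) eclipsed 1.0 → 5.3 kcal/mol.
A has the lowest total (0.6 kcal/mol).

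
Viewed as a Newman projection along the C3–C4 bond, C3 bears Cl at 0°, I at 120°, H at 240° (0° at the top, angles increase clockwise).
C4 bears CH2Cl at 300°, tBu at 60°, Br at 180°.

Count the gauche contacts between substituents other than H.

4

Non-H gauche pairs: Cl(0°)/CH2Cl(300°); Cl(0°)/tBu(60°); I(120°)/tBu(60°); I(120°)/Br(180°) — 4 interactions.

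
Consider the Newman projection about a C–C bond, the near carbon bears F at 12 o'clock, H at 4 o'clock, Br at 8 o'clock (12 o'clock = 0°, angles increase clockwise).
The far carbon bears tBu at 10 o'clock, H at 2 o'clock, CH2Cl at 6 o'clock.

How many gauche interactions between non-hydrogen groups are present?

Non-H gauche pairs: F(0°)/tBu(300°); Br(240°)/tBu(300°); Br(240°)/CH2Cl(180°) — 3 interactions.

3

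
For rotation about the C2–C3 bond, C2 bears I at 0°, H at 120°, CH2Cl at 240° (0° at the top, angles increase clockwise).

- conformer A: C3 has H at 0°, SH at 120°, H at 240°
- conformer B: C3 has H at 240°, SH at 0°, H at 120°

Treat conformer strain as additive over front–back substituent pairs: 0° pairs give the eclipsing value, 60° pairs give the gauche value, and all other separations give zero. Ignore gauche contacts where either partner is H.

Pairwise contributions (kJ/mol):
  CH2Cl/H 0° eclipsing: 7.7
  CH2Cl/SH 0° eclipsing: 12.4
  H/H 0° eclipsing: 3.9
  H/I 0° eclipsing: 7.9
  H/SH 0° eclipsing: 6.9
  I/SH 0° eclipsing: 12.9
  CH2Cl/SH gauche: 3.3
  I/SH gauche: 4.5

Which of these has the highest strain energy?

B

A is eclipsed. I at 0° is eclipsed with H at 0° (7.9); H at 120° is eclipsed with SH at 120° (6.9); CH2Cl at 240° is eclipsed with H at 240° (7.7). Total 22.5 kJ/mol.
B is eclipsed. I at 0° is eclipsed with SH at 0° (12.9); H at 120° is eclipsed with H at 120° (3.9); CH2Cl at 240° is eclipsed with H at 240° (7.7). Total 24.5 kJ/mol.
B has the highest total (24.5 kJ/mol).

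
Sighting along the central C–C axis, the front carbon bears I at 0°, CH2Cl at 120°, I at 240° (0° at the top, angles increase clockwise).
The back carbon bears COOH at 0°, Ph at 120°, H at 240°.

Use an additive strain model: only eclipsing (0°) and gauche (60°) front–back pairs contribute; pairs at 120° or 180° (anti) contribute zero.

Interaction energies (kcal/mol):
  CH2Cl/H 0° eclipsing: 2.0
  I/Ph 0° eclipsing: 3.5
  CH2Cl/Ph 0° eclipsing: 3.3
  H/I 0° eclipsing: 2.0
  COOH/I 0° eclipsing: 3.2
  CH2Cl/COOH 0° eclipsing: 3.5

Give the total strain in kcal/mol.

8.5 kcal/mol

This conformer (eclipsed): I–COOH eclipsed, CH2Cl–Ph eclipsed, I–H eclipsed; 3.2 + 3.3 + 2.0 = 8.5 kcal/mol.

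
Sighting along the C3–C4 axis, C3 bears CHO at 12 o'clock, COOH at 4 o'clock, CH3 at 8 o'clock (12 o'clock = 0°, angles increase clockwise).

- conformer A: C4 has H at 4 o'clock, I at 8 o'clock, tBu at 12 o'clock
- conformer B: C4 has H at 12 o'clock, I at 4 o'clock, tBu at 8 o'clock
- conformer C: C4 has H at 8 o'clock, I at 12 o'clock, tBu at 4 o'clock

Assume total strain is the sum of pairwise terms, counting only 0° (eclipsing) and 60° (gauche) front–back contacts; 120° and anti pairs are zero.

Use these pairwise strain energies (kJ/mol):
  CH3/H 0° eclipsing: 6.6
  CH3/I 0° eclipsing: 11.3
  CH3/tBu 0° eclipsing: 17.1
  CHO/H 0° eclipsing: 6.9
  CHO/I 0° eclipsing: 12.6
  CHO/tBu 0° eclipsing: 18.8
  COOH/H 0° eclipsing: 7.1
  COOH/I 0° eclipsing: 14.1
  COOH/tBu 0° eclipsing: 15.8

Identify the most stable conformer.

A (eclipsed): CHO(0°)/tBu(0°) eclipsed 18.8; COOH(120°)/H(120°) eclipsed 7.1; CH3(240°)/I(240°) eclipsed 11.3 → 37.2 kJ/mol.
B (eclipsed): CHO(0°)/H(0°) eclipsed 6.9; COOH(120°)/I(120°) eclipsed 14.1; CH3(240°)/tBu(240°) eclipsed 17.1 → 38.1 kJ/mol.
C (eclipsed): CHO(0°)/I(0°) eclipsed 12.6; COOH(120°)/tBu(120°) eclipsed 15.8; CH3(240°)/H(240°) eclipsed 6.6 → 35.0 kJ/mol.
C has the lowest total (35.0 kJ/mol).

C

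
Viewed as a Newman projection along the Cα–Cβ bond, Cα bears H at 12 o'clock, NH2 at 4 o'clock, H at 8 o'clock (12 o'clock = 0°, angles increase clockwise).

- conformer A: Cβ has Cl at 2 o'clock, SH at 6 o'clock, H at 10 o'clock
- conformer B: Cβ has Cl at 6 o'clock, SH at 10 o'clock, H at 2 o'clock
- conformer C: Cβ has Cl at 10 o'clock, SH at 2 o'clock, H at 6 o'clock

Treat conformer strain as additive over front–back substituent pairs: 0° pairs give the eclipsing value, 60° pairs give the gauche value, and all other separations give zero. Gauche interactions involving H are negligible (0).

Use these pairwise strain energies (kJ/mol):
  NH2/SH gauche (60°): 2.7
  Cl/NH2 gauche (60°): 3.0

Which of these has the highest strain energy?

A (staggered): NH2–Cl gauche, NH2–SH gauche; 3.0 + 2.7 = 5.7 kJ/mol.
B (staggered): NH2–Cl gauche; 3.0 = 3.0 kJ/mol.
C (staggered): NH2–SH gauche; 2.7 = 2.7 kJ/mol.
A has the highest total (5.7 kJ/mol).

A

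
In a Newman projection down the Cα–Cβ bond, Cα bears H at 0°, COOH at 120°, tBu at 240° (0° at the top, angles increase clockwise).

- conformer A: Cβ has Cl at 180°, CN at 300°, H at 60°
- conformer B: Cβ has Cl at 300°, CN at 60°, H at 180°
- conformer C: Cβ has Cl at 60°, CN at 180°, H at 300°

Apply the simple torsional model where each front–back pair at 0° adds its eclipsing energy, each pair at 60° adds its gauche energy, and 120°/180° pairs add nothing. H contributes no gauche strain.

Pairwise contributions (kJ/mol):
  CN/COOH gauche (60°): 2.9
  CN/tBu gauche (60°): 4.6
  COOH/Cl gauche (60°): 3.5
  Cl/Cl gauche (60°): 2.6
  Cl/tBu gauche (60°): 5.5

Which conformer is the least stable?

A

A is staggered. COOH at 120° is gauche with Cl at 180° (3.5); tBu at 240° is gauche with Cl at 180° (5.5); tBu at 240° is gauche with CN at 300° (4.6). Total 13.6 kJ/mol.
B is staggered. COOH at 120° is gauche with CN at 60° (2.9); tBu at 240° is gauche with Cl at 300° (5.5). Total 8.4 kJ/mol.
C is staggered. COOH at 120° is gauche with Cl at 60° (3.5); COOH at 120° is gauche with CN at 180° (2.9); tBu at 240° is gauche with CN at 180° (4.6). Total 11.0 kJ/mol.
A has the highest total (13.6 kJ/mol).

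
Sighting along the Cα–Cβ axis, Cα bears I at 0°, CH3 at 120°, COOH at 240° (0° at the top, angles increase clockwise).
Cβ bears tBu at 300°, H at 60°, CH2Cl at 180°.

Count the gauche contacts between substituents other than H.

Non-H gauche pairs: I(0°)/tBu(300°); CH3(120°)/CH2Cl(180°); COOH(240°)/tBu(300°); COOH(240°)/CH2Cl(180°) — 4 interactions.

4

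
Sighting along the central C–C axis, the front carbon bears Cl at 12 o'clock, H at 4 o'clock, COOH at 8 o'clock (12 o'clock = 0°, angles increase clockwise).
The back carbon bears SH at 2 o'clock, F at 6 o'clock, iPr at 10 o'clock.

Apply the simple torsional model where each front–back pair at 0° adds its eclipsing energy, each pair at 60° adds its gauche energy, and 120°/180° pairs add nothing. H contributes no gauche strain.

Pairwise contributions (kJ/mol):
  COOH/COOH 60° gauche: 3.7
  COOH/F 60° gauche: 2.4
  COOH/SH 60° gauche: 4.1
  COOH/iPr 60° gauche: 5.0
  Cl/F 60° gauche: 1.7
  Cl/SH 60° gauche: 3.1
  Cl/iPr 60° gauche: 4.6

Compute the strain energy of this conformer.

This conformer is staggered. Cl at 0° is gauche with SH at 60° (3.1); Cl at 0° is gauche with iPr at 300° (4.6); COOH at 240° is gauche with F at 180° (2.4); COOH at 240° is gauche with iPr at 300° (5.0). Total 15.1 kJ/mol.

15.1 kJ/mol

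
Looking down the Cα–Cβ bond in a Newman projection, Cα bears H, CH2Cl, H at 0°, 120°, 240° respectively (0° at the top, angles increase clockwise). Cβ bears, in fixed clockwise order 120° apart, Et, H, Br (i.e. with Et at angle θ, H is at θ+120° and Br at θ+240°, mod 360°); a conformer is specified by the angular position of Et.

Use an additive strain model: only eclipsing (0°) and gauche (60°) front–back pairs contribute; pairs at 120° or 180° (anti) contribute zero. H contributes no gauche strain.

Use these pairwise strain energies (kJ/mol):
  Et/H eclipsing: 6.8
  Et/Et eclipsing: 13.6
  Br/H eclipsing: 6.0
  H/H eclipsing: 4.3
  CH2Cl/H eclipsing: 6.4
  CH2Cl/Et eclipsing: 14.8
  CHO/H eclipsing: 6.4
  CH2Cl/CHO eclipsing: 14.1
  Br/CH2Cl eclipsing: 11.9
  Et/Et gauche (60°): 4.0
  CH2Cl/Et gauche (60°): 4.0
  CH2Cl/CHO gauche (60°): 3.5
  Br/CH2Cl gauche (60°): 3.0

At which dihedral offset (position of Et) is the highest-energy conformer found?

120°

Et at 0° is eclipsed. H at 0° is eclipsed with Et at 0° (6.8); CH2Cl at 120° is eclipsed with H at 120° (6.4); H at 240° is eclipsed with Br at 240° (6.0). Total 19.2 kJ/mol.
Et at 60° is staggered. CH2Cl at 120° is gauche with Et at 60° (4.0). Total 4.0 kJ/mol.
Et at 120° is eclipsed. H at 0° is eclipsed with Br at 0° (6.0); CH2Cl at 120° is eclipsed with Et at 120° (14.8); H at 240° is eclipsed with H at 240° (4.3). Total 25.1 kJ/mol.
Et at 180° is staggered. CH2Cl at 120° is gauche with Et at 180° (4.0); CH2Cl at 120° is gauche with Br at 60° (3.0). Total 7.0 kJ/mol.
Et at 240° is eclipsed. H at 0° is eclipsed with H at 0° (4.3); CH2Cl at 120° is eclipsed with Br at 120° (11.9); H at 240° is eclipsed with Et at 240° (6.8). Total 23.0 kJ/mol.
Et at 300° is staggered. CH2Cl at 120° is gauche with Br at 180° (3.0). Total 3.0 kJ/mol.
The maximum (25.1 kJ/mol) occurs with Et at 120°.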